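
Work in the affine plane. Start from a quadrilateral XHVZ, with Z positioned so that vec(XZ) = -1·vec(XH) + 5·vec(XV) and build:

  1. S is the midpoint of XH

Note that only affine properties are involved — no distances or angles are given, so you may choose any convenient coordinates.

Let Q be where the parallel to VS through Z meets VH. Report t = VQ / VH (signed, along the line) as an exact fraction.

t = 2

Choose coordinates X = (0, 0), H = (1, 0), V = (0, 1), Z = (-1, 5).
1. S is the midpoint of XH ⇒ S = (1/2, 0)
through Z parallel to VS: direction (1/2, -1); meets VH at Q = (2, -1)
Q = V + t·(H−V) with t = 2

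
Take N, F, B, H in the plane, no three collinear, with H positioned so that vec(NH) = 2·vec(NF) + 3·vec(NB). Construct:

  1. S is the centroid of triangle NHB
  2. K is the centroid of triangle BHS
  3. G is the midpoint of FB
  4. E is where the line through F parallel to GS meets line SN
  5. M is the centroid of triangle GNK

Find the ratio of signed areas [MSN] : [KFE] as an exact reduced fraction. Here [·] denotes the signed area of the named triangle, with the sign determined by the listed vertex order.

Work in coordinates with N = (0, 0), F = (1, 0), B = (0, 1), H = (2, 3).
1. S is the centroid of triangle NHB ⇒ S = (2/3, 4/3)
2. K is the centroid of triangle BHS ⇒ K = (8/9, 16/9)
3. G is the midpoint of FB ⇒ G = (1/2, 1/2)
4. E is where the line through F parallel to GS meets line SN ⇒ E = (5/3, 10/3)
5. M is the centroid of triangle GNK ⇒ M = (25/54, 41/54)
2·[MSN] = 1/9, 2·[KFE] = 14/9
[MSN]:[KFE] = 1/9:14/9 = 1/14

[MSN]:[KFE] = 1/14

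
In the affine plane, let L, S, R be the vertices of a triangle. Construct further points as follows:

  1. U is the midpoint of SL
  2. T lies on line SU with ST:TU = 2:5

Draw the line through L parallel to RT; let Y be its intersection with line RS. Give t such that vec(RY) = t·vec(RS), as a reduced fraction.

Choose coordinates L = (0, 0), S = (1, 0), R = (0, 1).
1. U is the midpoint of SL ⇒ U = (1/2, 0)
2. T lies on line SU with ST:TU = 2:5 ⇒ T = (6/7, 0)
through L parallel to RT: direction (6/7, -1); meets RS at Y = (-6, 7)
Y = R + t·(S−R) with t = -6

t = -6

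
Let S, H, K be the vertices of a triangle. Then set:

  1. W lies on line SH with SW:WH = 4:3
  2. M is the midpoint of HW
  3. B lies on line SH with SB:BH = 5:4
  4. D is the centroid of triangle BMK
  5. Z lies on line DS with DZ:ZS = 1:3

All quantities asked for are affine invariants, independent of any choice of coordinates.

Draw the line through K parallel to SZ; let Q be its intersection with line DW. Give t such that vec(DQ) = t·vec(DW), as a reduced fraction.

t = -169/72

Choose coordinates S = (0, 0), H = (1, 0), K = (0, 1).
1. W lies on line SH with SW:WH = 4:3 ⇒ W = (4/7, 0)
2. M is the midpoint of HW ⇒ M = (11/14, 0)
3. B lies on line SH with SB:BH = 5:4 ⇒ B = (5/9, 0)
4. D is the centroid of triangle BMK ⇒ D = (169/378, 1/3)
5. Z lies on line DS with DZ:ZS = 1:3 ⇒ Z = (169/504, 1/4)
through K parallel to SZ: direction (169/504, 1/4); meets DW at Q = (4225/27216, 241/216)
Q = D + t·(W−D) with t = -169/72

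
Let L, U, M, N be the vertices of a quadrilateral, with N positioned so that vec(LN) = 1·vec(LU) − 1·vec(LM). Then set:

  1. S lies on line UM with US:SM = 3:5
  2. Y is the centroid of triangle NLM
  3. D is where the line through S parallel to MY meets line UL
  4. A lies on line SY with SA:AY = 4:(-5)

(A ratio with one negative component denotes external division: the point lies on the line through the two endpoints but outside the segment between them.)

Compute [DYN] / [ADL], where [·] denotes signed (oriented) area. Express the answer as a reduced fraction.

[DYN]:[ADL] = -8/27

Work in coordinates with L = (0, 0), U = (1, 0), M = (0, 1), N = (1, -1).
1. S lies on line UM with US:SM = 3:5 ⇒ S = (5/8, 3/8)
2. Y is the centroid of triangle NLM ⇒ Y = (1/3, 0)
3. D is where the line through S parallel to MY meets line UL ⇒ D = (3/4, 0)
4. A lies on line SY with SA:AY = 4:(-5) ⇒ A = (43/24, 15/8)
2·[DYN] = 5/12, 2·[ADL] = -45/32
[DYN]:[ADL] = 5/12:-45/32 = -8/27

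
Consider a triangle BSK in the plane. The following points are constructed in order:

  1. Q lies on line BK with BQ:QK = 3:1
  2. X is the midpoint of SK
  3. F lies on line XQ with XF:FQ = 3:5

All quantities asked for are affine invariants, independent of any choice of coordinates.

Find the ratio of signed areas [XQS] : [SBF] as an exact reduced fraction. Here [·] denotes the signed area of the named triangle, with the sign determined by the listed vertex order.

[XQS]:[SBF] = -4/19

Work in coordinates with B = (0, 0), S = (1, 0), K = (0, 1).
1. Q lies on line BK with BQ:QK = 3:1 ⇒ Q = (0, 3/4)
2. X is the midpoint of SK ⇒ X = (1/2, 1/2)
3. F lies on line XQ with XF:FQ = 3:5 ⇒ F = (5/16, 19/32)
2·[XQS] = 1/8, 2·[SBF] = -19/32
[XQS]:[SBF] = 1/8:-19/32 = -4/19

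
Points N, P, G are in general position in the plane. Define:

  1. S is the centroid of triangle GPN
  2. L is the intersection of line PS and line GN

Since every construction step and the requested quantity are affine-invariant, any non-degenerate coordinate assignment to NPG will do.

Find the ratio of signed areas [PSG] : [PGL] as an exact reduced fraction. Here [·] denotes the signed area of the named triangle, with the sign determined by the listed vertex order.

[PSG]:[PGL] = -2/3

Work in coordinates with N = (0, 0), P = (1, 0), G = (0, 1).
1. S is the centroid of triangle GPN ⇒ S = (1/3, 1/3)
2. L is the intersection of line PS and line GN ⇒ L = (0, 1/2)
2·[PSG] = -1/3, 2·[PGL] = 1/2
[PSG]:[PGL] = -1/3:1/2 = -2/3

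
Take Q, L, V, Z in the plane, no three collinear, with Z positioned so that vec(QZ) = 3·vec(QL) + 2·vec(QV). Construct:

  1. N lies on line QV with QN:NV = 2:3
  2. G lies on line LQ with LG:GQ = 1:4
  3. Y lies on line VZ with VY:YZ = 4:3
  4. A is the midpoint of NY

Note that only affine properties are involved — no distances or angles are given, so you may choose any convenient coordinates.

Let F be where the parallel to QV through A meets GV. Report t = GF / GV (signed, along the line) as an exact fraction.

Assign Q = (0, 0), L = (1, 0), V = (0, 1), Z = (3, 2) — the answer is frame-independent, so this choice is without loss of generality.
1. N lies on line QV with QN:NV = 2:3 ⇒ N = (0, 2/5)
2. G lies on line LQ with LG:GQ = 1:4 ⇒ G = (4/5, 0)
3. Y lies on line VZ with VY:YZ = 4:3 ⇒ Y = (12/7, 11/7)
4. A is the midpoint of NY ⇒ A = (6/7, 69/70)
through A parallel to QV: direction (0, 1); meets GV at F = (6/7, -1/14)
F = G + t·(V−G) with t = -1/14

t = -1/14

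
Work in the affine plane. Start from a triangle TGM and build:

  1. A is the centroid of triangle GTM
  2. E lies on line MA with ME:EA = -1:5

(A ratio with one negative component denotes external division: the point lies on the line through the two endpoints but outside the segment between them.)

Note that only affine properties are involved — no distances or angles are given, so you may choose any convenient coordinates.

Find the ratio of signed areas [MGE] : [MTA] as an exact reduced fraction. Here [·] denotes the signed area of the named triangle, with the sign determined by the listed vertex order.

Work in coordinates with T = (0, 0), G = (1, 0), M = (0, 1).
1. A is the centroid of triangle GTM ⇒ A = (1/3, 1/3)
2. E lies on line MA with ME:EA = -1:5 ⇒ E = (-1/12, 7/6)
2·[MGE] = 1/12, 2·[MTA] = 1/3
[MGE]:[MTA] = 1/12:1/3 = 1/4

[MGE]:[MTA] = 1/4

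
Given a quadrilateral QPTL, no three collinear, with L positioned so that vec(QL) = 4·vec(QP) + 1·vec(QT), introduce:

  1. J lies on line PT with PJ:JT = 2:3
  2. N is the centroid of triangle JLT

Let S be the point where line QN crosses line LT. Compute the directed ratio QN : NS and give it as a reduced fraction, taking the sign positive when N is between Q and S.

QN:NS = 4

Work in coordinates with Q = (0, 0), P = (1, 0), T = (0, 1), L = (4, 1).
1. J lies on line PT with PJ:JT = 2:3 ⇒ J = (3/5, 2/5)
2. N is the centroid of triangle JLT ⇒ N = (23/15, 4/5)
line QN meets LT at S = (23/12, 1)
N = Q + t·(S−Q) with t = 4/5, so QN:NS = 4/5:1/5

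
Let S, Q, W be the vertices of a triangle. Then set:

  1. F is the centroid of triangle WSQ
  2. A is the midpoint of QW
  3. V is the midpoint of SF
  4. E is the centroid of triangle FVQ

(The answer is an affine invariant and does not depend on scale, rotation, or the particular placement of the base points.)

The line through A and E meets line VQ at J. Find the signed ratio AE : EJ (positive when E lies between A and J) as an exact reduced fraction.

AE:EJ = 5

Work in coordinates with S = (0, 0), Q = (1, 0), W = (0, 1).
1. F is the centroid of triangle WSQ ⇒ F = (1/3, 1/3)
2. A is the midpoint of QW ⇒ A = (1/2, 1/2)
3. V is the midpoint of SF ⇒ V = (1/6, 1/6)
4. E is the centroid of triangle FVQ ⇒ E = (1/2, 1/6)
line AE meets VQ at J = (1/2, 1/10)
E = A + t·(J−A) with t = 5/6, so AE:EJ = 5/6:1/6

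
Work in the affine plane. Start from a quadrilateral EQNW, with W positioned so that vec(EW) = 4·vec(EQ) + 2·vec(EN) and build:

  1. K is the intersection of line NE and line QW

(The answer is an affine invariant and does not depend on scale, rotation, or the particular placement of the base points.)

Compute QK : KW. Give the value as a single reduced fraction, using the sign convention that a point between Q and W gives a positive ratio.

QK:KW = -1/4

Assign E = (0, 0), Q = (1, 0), N = (0, 1), W = (4, 2) — the answer is frame-independent, so this choice is without loss of generality.
1. K is the intersection of line NE and line QW ⇒ K = (0, -2/3)
K = Q + t·(W−Q) with t = -1/3, so QK:KW = t:(1−t) = -1/3:4/3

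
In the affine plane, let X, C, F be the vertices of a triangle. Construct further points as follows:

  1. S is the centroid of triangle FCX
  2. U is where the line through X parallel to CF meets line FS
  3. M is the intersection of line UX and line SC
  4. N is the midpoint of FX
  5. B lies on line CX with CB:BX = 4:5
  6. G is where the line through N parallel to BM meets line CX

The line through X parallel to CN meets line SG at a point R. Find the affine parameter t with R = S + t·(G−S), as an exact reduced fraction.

Set X = (0, 0), C = (1, 0), F = (0, 1); any affine frame gives the same invariant.
1. S is the centroid of triangle FCX ⇒ S = (1/3, 1/3)
2. U is where the line through X parallel to CF meets line FS ⇒ U = (1, -1)
3. M is the intersection of line UX and line SC ⇒ M = (-1, 1)
4. N is the midpoint of FX ⇒ N = (0, 1/2)
5. B lies on line CX with CB:BX = 4:5 ⇒ B = (5/9, 0)
6. G is where the line through N parallel to BM meets line CX ⇒ G = (7/9, 0)
through X parallel to CN: direction (-1, 1/2); meets SG at R = (7/3, -7/6)
R = S + t·(G−S) with t = 9/2

t = 9/2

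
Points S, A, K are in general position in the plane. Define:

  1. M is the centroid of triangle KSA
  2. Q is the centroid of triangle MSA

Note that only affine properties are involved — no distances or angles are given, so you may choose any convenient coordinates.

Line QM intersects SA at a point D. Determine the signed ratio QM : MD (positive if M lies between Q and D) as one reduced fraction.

Work in coordinates with S = (0, 0), A = (1, 0), K = (0, 1).
1. M is the centroid of triangle KSA ⇒ M = (1/3, 1/3)
2. Q is the centroid of triangle MSA ⇒ Q = (4/9, 1/9)
line QM meets SA at D = (1/2, 0)
M = Q + t·(D−Q) with t = -2, so QM:MD = -2:3

QM:MD = -2/3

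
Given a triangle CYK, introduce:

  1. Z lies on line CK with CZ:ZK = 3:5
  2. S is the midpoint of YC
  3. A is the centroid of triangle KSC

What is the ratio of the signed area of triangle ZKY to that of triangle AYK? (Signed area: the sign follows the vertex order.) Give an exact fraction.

Set C = (0, 0), Y = (1, 0), K = (0, 1); any affine frame gives the same invariant.
1. Z lies on line CK with CZ:ZK = 3:5 ⇒ Z = (0, 3/8)
2. S is the midpoint of YC ⇒ S = (1/2, 0)
3. A is the centroid of triangle KSC ⇒ A = (1/6, 1/3)
2·[ZKY] = -5/8, 2·[AYK] = 1/2
[ZKY]:[AYK] = -5/8:1/2 = -5/4

[ZKY]:[AYK] = -5/4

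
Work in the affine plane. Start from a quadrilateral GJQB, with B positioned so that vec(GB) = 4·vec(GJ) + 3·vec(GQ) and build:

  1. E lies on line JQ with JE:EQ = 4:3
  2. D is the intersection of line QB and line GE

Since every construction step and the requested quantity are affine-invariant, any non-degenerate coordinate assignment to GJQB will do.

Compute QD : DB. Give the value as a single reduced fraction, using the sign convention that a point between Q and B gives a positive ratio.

QD:DB = 3/7

Work in coordinates with G = (0, 0), J = (1, 0), Q = (0, 1), B = (4, 3).
1. E lies on line JQ with JE:EQ = 4:3 ⇒ E = (3/7, 4/7)
2. D is the intersection of line QB and line GE ⇒ D = (6/5, 8/5)
D = Q + t·(B−Q) with t = 3/10, so QD:DB = t:(1−t) = 3/10:7/10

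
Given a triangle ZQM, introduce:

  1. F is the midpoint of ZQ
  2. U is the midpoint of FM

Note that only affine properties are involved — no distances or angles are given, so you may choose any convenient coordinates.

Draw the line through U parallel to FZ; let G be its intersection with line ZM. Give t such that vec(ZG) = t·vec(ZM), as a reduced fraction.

Choose coordinates Z = (0, 0), Q = (1, 0), M = (0, 1).
1. F is the midpoint of ZQ ⇒ F = (1/2, 0)
2. U is the midpoint of FM ⇒ U = (1/4, 1/2)
through U parallel to FZ: direction (-1/2, 0); meets ZM at G = (0, 1/2)
G = Z + t·(M−Z) with t = 1/2

t = 1/2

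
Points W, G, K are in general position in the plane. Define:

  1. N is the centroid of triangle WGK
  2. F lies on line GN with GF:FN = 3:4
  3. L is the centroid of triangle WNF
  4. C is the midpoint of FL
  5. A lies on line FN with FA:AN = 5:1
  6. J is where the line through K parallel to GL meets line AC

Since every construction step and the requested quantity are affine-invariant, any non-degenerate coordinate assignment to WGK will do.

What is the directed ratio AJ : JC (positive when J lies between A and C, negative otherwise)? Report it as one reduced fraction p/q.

Work in coordinates with W = (0, 0), G = (1, 0), K = (0, 1).
1. N is the centroid of triangle WGK ⇒ N = (1/3, 1/3)
2. F lies on line GN with GF:FN = 3:4 ⇒ F = (5/7, 1/7)
3. L is the centroid of triangle WNF ⇒ L = (22/63, 10/63)
4. C is the midpoint of FL ⇒ C = (67/126, 19/126)
5. A lies on line FN with FA:AN = 5:1 ⇒ A = (25/63, 19/63)
6. J is where the line through K parallel to GL meets line AC ⇒ J = (-533/1827, 1957/1827)
J = A + t·(C−A) with t = -148/29, so AJ:JC = t:(1−t) = -148/29:177/29

AJ:JC = -148/177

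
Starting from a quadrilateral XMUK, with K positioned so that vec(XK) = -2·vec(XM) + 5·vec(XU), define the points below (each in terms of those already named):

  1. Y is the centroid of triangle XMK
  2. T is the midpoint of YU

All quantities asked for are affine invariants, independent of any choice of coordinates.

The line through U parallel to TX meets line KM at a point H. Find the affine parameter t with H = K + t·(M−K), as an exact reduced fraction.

Assign X = (0, 0), M = (1, 0), U = (0, 1), K = (-2, 5) — the answer is frame-independent, so this choice is without loss of generality.
1. Y is the centroid of triangle XMK ⇒ Y = (-1/3, 5/3)
2. T is the midpoint of YU ⇒ T = (-1/6, 4/3)
through U parallel to TX: direction (1/6, -4/3); meets KM at H = (-2/19, 35/19)
H = K + t·(M−K) with t = 12/19

t = 12/19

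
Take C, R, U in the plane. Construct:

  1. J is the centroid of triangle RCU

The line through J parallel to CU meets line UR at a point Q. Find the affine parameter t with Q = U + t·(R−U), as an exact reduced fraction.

Work in coordinates with C = (0, 0), R = (1, 0), U = (0, 1).
1. J is the centroid of triangle RCU ⇒ J = (1/3, 1/3)
through J parallel to CU: direction (0, 1); meets UR at Q = (1/3, 2/3)
Q = U + t·(R−U) with t = 1/3

t = 1/3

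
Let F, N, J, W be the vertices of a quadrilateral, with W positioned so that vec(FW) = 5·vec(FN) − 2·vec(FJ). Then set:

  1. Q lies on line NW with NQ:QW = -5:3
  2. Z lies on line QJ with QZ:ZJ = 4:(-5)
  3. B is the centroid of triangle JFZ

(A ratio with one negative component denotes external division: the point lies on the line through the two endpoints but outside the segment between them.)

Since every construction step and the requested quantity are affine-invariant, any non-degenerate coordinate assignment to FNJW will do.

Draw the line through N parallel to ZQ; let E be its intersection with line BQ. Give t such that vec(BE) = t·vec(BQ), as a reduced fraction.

Set F = (0, 0), N = (1, 0), J = (0, 1), W = (5, -2); any affine frame gives the same invariant.
1. Q lies on line NW with NQ:QW = -5:3 ⇒ Q = (11, -5)
2. Z lies on line QJ with QZ:ZJ = 4:(-5) ⇒ Z = (55, -29)
3. B is the centroid of triangle JFZ ⇒ B = (55/3, -28/3)
through N parallel to ZQ: direction (-44, 24); meets BQ at E = (21, -120/11)
E = B + t·(Q−B) with t = -4/11

t = -4/11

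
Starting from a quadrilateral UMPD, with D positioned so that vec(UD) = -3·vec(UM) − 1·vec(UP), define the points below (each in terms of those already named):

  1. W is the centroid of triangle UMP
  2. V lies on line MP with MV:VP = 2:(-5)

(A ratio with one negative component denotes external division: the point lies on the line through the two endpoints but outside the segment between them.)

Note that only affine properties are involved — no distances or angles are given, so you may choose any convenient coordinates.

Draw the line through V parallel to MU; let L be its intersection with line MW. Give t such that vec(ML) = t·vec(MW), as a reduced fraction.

Set U = (0, 0), M = (1, 0), P = (0, 1), D = (-3, -1); any affine frame gives the same invariant.
1. W is the centroid of triangle UMP ⇒ W = (1/3, 1/3)
2. V lies on line MP with MV:VP = 2:(-5) ⇒ V = (5/3, -2/3)
through V parallel to MU: direction (-1, 0); meets MW at L = (7/3, -2/3)
L = M + t·(W−M) with t = -2

t = -2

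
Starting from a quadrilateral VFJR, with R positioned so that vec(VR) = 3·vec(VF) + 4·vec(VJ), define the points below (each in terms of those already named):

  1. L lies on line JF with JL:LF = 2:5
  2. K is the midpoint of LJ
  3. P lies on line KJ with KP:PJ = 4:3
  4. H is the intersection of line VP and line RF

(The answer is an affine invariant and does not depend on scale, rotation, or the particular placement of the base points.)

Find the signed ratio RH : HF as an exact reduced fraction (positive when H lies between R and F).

RH:HF = -63/23

Assign V = (0, 0), F = (1, 0), J = (0, 1), R = (3, 4) — the answer is frame-independent, so this choice is without loss of generality.
1. L lies on line JF with JL:LF = 2:5 ⇒ L = (2/7, 5/7)
2. K is the midpoint of LJ ⇒ K = (1/7, 6/7)
3. P lies on line KJ with KP:PJ = 4:3 ⇒ P = (3/49, 46/49)
4. H is the intersection of line VP and line RF ⇒ H = (-3/20, -23/10)
H = R + t·(F−R) with t = 63/40, so RH:HF = t:(1−t) = 63/40:-23/40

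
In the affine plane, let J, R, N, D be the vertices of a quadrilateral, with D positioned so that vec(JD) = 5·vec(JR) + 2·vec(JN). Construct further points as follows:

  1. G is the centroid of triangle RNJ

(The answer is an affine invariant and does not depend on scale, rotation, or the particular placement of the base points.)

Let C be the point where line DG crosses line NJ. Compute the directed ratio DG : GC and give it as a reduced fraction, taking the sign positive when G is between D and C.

DG:GC = 14

Assign J = (0, 0), R = (1, 0), N = (0, 1), D = (5, 2) — the answer is frame-independent, so this choice is without loss of generality.
1. G is the centroid of triangle RNJ ⇒ G = (1/3, 1/3)
line DG meets NJ at C = (0, 3/14)
G = D + t·(C−D) with t = 14/15, so DG:GC = 14/15:1/15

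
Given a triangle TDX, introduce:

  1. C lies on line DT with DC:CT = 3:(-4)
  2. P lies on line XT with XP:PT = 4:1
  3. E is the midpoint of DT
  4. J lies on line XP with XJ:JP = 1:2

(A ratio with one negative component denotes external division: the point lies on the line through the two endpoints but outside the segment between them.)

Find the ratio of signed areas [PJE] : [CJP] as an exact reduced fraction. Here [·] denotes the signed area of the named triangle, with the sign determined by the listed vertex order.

Choose coordinates T = (0, 0), D = (1, 0), X = (0, 1).
1. C lies on line DT with DC:CT = 3:(-4) ⇒ C = (4, 0)
2. P lies on line XT with XP:PT = 4:1 ⇒ P = (0, 1/5)
3. E is the midpoint of DT ⇒ E = (1/2, 0)
4. J lies on line XP with XJ:JP = 1:2 ⇒ J = (0, 11/15)
2·[PJE] = -4/15, 2·[CJP] = 32/15
[PJE]:[CJP] = -4/15:32/15 = -1/8

[PJE]:[CJP] = -1/8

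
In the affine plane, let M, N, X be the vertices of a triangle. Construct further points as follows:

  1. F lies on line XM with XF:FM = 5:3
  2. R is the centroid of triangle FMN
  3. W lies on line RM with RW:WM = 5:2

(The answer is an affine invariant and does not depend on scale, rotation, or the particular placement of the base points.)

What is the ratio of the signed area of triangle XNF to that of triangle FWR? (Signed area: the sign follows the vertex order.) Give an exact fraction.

[XNF]:[FWR] = -7

Set M = (0, 0), N = (1, 0), X = (0, 1); any affine frame gives the same invariant.
1. F lies on line XM with XF:FM = 5:3 ⇒ F = (0, 3/8)
2. R is the centroid of triangle FMN ⇒ R = (1/3, 1/8)
3. W lies on line RM with RW:WM = 5:2 ⇒ W = (2/21, 1/28)
2·[XNF] = -5/8, 2·[FWR] = 5/56
[XNF]:[FWR] = -5/8:5/56 = -7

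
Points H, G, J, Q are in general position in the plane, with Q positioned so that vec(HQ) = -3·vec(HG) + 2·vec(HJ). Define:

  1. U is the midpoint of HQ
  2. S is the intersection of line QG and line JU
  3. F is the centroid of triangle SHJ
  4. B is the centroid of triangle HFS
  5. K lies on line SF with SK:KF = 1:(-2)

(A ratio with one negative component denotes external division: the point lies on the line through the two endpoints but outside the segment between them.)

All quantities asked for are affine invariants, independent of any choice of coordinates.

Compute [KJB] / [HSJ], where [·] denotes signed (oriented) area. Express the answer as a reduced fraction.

[KJB]:[HSJ] = 8/9

Set H = (0, 0), G = (1, 0), J = (0, 1), Q = (-3, 2); any affine frame gives the same invariant.
1. U is the midpoint of HQ ⇒ U = (-3/2, 1)
2. S is the intersection of line QG and line JU ⇒ S = (-1, 1)
3. F is the centroid of triangle SHJ ⇒ F = (-1/3, 2/3)
4. B is the centroid of triangle HFS ⇒ B = (-4/9, 5/9)
5. K lies on line SF with SK:KF = 1:(-2) ⇒ K = (-5/3, 4/3)
2·[KJB] = -8/9, 2·[HSJ] = -1
[KJB]:[HSJ] = -8/9:-1 = 8/9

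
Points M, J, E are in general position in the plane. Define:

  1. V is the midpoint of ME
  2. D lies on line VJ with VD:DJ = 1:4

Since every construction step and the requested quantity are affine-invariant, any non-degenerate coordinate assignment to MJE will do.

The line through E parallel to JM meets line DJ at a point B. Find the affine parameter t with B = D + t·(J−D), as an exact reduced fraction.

Set M = (0, 0), J = (1, 0), E = (0, 1); any affine frame gives the same invariant.
1. V is the midpoint of ME ⇒ V = (0, 1/2)
2. D lies on line VJ with VD:DJ = 1:4 ⇒ D = (1/5, 2/5)
through E parallel to JM: direction (-1, 0); meets DJ at B = (-1, 1)
B = D + t·(J−D) with t = -3/2

t = -3/2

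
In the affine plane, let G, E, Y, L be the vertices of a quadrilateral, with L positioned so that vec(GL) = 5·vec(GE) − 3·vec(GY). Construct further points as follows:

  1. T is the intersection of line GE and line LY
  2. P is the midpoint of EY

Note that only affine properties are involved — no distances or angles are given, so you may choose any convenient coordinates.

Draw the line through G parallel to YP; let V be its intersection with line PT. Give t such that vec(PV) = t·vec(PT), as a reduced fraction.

Choose coordinates G = (0, 0), E = (1, 0), Y = (0, 1), L = (5, -3).
1. T is the intersection of line GE and line LY ⇒ T = (5/4, 0)
2. P is the midpoint of EY ⇒ P = (1/2, 1/2)
through G parallel to YP: direction (1/2, -1/2); meets PT at V = (-5/2, 5/2)
V = P + t·(T−P) with t = -4

t = -4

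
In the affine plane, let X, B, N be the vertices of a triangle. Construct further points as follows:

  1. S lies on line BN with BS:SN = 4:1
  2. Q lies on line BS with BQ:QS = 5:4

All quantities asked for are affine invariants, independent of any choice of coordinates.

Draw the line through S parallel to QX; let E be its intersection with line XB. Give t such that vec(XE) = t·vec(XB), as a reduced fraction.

t = -4/5

Work in coordinates with X = (0, 0), B = (1, 0), N = (0, 1).
1. S lies on line BN with BS:SN = 4:1 ⇒ S = (1/5, 4/5)
2. Q lies on line BS with BQ:QS = 5:4 ⇒ Q = (5/9, 4/9)
through S parallel to QX: direction (-5/9, -4/9); meets XB at E = (-4/5, 0)
E = X + t·(B−X) with t = -4/5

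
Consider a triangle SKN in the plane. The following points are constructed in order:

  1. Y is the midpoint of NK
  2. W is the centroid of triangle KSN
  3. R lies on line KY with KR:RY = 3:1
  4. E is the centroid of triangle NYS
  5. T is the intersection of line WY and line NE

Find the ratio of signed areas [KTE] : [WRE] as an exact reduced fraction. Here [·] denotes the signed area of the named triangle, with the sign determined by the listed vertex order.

Assign S = (0, 0), K = (1, 0), N = (0, 1) — the answer is frame-independent, so this choice is without loss of generality.
1. Y is the midpoint of NK ⇒ Y = (1/2, 1/2)
2. W is the centroid of triangle KSN ⇒ W = (1/3, 1/3)
3. R lies on line KY with KR:RY = 3:1 ⇒ R = (5/8, 3/8)
4. E is the centroid of triangle NYS ⇒ E = (1/6, 1/2)
5. T is the intersection of line WY and line NE ⇒ T = (1/4, 1/4)
2·[KTE] = -1/6, 2·[WRE] = 1/18
[KTE]:[WRE] = -1/6:1/18 = -3

[KTE]:[WRE] = -3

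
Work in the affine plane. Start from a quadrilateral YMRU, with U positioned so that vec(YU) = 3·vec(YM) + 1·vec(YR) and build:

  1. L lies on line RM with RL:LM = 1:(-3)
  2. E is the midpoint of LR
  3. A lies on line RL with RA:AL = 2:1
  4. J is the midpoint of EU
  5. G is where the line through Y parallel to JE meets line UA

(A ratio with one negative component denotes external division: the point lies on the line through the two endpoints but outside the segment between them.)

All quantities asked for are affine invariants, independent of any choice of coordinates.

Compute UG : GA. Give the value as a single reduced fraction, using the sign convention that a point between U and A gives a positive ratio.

Work in coordinates with Y = (0, 0), M = (1, 0), R = (0, 1), U = (3, 1).
1. L lies on line RM with RL:LM = 1:(-3) ⇒ L = (-1/2, 3/2)
2. E is the midpoint of LR ⇒ E = (-1/4, 5/4)
3. A lies on line RL with RA:AL = 2:1 ⇒ A = (-1/3, 4/3)
4. J is the midpoint of EU ⇒ J = (11/8, 9/8)
5. G is where the line through Y parallel to JE meets line UA ⇒ G = (169/3, -13/3)
G = U + t·(A−U) with t = -16, so UG:GA = t:(1−t) = -16:17

UG:GA = -16/17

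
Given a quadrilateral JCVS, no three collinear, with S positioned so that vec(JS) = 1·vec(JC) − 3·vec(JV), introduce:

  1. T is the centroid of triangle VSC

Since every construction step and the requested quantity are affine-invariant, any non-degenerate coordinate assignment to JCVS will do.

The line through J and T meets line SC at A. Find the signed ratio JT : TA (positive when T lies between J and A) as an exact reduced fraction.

JT:TA = 2

Work in coordinates with J = (0, 0), C = (1, 0), V = (0, 1), S = (1, -3).
1. T is the centroid of triangle VSC ⇒ T = (2/3, -2/3)
line JT meets SC at A = (1, -1)
T = J + t·(A−J) with t = 2/3, so JT:TA = 2/3:1/3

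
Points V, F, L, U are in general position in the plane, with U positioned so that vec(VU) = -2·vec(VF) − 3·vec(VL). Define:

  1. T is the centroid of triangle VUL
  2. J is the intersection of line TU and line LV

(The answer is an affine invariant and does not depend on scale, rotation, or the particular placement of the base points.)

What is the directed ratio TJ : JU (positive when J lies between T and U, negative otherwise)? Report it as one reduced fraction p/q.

TJ:JU = -1/3

Choose coordinates V = (0, 0), F = (1, 0), L = (0, 1), U = (-2, -3).
1. T is the centroid of triangle VUL ⇒ T = (-2/3, -2/3)
2. J is the intersection of line TU and line LV ⇒ J = (0, 1/2)
J = T + t·(U−T) with t = -1/2, so TJ:JU = t:(1−t) = -1/2:3/2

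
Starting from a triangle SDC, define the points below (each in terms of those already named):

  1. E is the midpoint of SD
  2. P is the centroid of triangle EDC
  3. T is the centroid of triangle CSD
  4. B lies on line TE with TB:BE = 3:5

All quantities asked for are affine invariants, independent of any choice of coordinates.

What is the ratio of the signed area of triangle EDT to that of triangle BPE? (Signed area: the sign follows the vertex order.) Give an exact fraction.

Assign S = (0, 0), D = (1, 0), C = (0, 1) — the answer is frame-independent, so this choice is without loss of generality.
1. E is the midpoint of SD ⇒ E = (1/2, 0)
2. P is the centroid of triangle EDC ⇒ P = (1/2, 1/3)
3. T is the centroid of triangle CSD ⇒ T = (1/3, 1/3)
4. B lies on line TE with TB:BE = 3:5 ⇒ B = (19/48, 5/24)
2·[EDT] = 1/6, 2·[BPE] = -5/144
[EDT]:[BPE] = 1/6:-5/144 = -24/5

[EDT]:[BPE] = -24/5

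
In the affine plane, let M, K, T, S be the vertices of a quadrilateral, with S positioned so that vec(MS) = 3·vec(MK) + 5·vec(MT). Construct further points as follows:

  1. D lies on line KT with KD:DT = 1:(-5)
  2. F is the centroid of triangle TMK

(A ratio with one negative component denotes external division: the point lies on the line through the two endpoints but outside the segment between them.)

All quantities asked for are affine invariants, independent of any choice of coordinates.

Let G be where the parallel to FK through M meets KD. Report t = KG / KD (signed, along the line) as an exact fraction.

t = 4

Choose coordinates M = (0, 0), K = (1, 0), T = (0, 1), S = (3, 5).
1. D lies on line KT with KD:DT = 1:(-5) ⇒ D = (5/4, -1/4)
2. F is the centroid of triangle TMK ⇒ F = (1/3, 1/3)
through M parallel to FK: direction (2/3, -1/3); meets KD at G = (2, -1)
G = K + t·(D−K) with t = 4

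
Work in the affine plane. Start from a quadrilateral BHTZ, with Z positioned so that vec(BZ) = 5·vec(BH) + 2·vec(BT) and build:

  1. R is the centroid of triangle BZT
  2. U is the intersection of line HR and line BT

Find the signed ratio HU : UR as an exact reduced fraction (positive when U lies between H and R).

HU:UR = -3/5

Choose coordinates B = (0, 0), H = (1, 0), T = (0, 1), Z = (5, 2).
1. R is the centroid of triangle BZT ⇒ R = (5/3, 1)
2. U is the intersection of line HR and line BT ⇒ U = (0, -3/2)
U = H + t·(R−H) with t = -3/2, so HU:UR = t:(1−t) = -3/2:5/2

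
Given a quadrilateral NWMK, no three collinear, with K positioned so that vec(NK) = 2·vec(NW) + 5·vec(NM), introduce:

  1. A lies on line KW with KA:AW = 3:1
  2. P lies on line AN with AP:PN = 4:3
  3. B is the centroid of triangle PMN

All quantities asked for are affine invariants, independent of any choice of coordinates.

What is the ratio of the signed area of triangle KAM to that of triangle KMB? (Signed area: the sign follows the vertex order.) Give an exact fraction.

Work in coordinates with N = (0, 0), W = (1, 0), M = (0, 1), K = (2, 5).
1. A lies on line KW with KA:AW = 3:1 ⇒ A = (5/4, 5/4)
2. P lies on line AN with AP:PN = 4:3 ⇒ P = (15/28, 15/28)
3. B is the centroid of triangle PMN ⇒ B = (5/28, 43/84)
2·[KAM] = -9/2, 2·[KMB] = 71/42
[KAM]:[KMB] = -9/2:71/42 = -189/71

[KAM]:[KMB] = -189/71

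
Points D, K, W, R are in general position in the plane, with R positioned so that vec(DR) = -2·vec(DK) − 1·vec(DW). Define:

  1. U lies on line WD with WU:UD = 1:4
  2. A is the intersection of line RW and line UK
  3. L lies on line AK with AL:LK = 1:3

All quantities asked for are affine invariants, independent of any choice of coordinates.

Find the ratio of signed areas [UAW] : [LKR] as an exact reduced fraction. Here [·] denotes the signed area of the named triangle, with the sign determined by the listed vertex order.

[UAW]:[LKR] = 2/255

Work in coordinates with D = (0, 0), K = (1, 0), W = (0, 1), R = (-2, -1).
1. U lies on line WD with WU:UD = 1:4 ⇒ U = (0, 4/5)
2. A is the intersection of line RW and line UK ⇒ A = (-1/9, 8/9)
3. L lies on line AK with AL:LK = 1:3 ⇒ L = (1/6, 2/3)
2·[UAW] = -1/45, 2·[LKR] = -17/6
[UAW]:[LKR] = -1/45:-17/6 = 2/255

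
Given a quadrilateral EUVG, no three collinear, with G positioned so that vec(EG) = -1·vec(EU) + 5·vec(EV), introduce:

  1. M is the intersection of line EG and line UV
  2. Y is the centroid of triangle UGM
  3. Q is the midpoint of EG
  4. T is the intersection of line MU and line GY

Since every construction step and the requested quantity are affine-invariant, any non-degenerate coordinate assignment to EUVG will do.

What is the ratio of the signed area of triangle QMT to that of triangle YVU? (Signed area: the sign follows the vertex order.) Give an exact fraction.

[QMT]:[YVU] = 5/8

Assign E = (0, 0), U = (1, 0), V = (0, 1), G = (-1, 5) — the answer is frame-independent, so this choice is without loss of generality.
1. M is the intersection of line EG and line UV ⇒ M = (-1/4, 5/4)
2. Y is the centroid of triangle UGM ⇒ Y = (-1/12, 25/12)
3. Q is the midpoint of EG ⇒ Q = (-1/2, 5/2)
4. T is the intersection of line MU and line GY ⇒ T = (3/8, 5/8)
2·[QMT] = 5/8, 2·[YVU] = 1
[QMT]:[YVU] = 5/8:1 = 5/8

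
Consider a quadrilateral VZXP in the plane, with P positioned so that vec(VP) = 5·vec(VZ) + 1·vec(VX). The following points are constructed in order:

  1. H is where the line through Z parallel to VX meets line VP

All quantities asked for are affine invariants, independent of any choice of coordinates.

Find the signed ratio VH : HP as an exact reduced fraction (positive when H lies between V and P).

VH:HP = 1/4

Assign V = (0, 0), Z = (1, 0), X = (0, 1), P = (5, 1) — the answer is frame-independent, so this choice is without loss of generality.
1. H is where the line through Z parallel to VX meets line VP ⇒ H = (1, 1/5)
H = V + t·(P−V) with t = 1/5, so VH:HP = t:(1−t) = 1/5:4/5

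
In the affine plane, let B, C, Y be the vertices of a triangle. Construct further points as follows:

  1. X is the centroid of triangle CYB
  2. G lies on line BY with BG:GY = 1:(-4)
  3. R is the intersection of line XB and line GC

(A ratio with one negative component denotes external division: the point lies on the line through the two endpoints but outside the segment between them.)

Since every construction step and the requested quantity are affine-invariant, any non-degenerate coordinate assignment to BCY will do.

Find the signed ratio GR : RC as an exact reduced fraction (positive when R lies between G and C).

GR:RC = -1/3

Set B = (0, 0), C = (1, 0), Y = (0, 1); any affine frame gives the same invariant.
1. X is the centroid of triangle CYB ⇒ X = (1/3, 1/3)
2. G lies on line BY with BG:GY = 1:(-4) ⇒ G = (0, -1/3)
3. R is the intersection of line XB and line GC ⇒ R = (-1/2, -1/2)
R = G + t·(C−G) with t = -1/2, so GR:RC = t:(1−t) = -1/2:3/2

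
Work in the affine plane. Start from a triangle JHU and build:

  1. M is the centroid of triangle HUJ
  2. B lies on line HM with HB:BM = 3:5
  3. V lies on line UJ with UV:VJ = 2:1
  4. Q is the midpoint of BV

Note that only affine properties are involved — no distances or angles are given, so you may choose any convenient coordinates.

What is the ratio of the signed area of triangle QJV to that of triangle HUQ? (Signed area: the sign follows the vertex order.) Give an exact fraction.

Work in coordinates with J = (0, 0), H = (1, 0), U = (0, 1).
1. M is the centroid of triangle HUJ ⇒ M = (1/3, 1/3)
2. B lies on line HM with HB:BM = 3:5 ⇒ B = (3/4, 1/8)
3. V lies on line UJ with UV:VJ = 2:1 ⇒ V = (0, 1/3)
4. Q is the midpoint of BV ⇒ Q = (3/8, 11/48)
2·[QJV] = -1/8, 2·[HUQ] = 19/48
[QJV]:[HUQ] = -1/8:19/48 = -6/19

[QJV]:[HUQ] = -6/19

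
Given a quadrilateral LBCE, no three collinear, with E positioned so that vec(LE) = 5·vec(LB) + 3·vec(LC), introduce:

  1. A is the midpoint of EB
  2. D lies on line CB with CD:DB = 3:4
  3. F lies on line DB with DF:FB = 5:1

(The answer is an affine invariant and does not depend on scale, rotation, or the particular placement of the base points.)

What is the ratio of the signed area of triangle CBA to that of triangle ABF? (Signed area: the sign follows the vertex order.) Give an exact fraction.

[CBA]:[ABF] = -21/2

Work in coordinates with L = (0, 0), B = (1, 0), C = (0, 1), E = (5, 3).
1. A is the midpoint of EB ⇒ A = (3, 3/2)
2. D lies on line CB with CD:DB = 3:4 ⇒ D = (3/7, 4/7)
3. F lies on line DB with DF:FB = 5:1 ⇒ F = (19/21, 2/21)
2·[CBA] = 7/2, 2·[ABF] = -1/3
[CBA]:[ABF] = 7/2:-1/3 = -21/2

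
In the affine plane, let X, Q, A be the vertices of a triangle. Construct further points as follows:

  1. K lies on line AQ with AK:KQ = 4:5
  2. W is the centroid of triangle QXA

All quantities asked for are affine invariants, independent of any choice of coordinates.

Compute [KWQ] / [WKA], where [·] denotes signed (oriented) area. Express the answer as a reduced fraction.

[KWQ]:[WKA] = 5/4

Work in coordinates with X = (0, 0), Q = (1, 0), A = (0, 1).
1. K lies on line AQ with AK:KQ = 4:5 ⇒ K = (4/9, 5/9)
2. W is the centroid of triangle QXA ⇒ W = (1/3, 1/3)
2·[KWQ] = 5/27, 2·[WKA] = 4/27
[KWQ]:[WKA] = 5/27:4/27 = 5/4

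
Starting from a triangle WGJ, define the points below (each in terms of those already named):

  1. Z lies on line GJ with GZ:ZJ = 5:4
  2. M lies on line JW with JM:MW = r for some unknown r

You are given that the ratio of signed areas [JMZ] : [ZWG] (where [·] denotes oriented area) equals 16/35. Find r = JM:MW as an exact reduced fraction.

r = 4/3

Assign W = (0, 0), G = (1, 0), J = (0, 1) — the answer is frame-independent, so this choice is without loss of generality.
1. Z lies on line GJ with GZ:ZJ = 5:4 ⇒ Z = (4/9, 5/9)
2. With JM:MW = r, write λ = r/(r+1) so M = J + λ·(W−J); M is affine-linear in λ
Every point depending on M is an affine combination of M and λ-independent points, so each such coordinate is linear in λ; the λ² term in each signed area is a multiple of (W−J)×(W−J) = 0, so 2·[JMZ] and 2·[ZWG] are each linear in λ. Evaluating at λ=0 and λ=1:
  2·[JMZ] = 4/9·λ,   2·[ZWG] = 5/9
So [JMZ]:[ZWG] = (4/9·λ) / (5/9). Setting this equal to 16/35:
  4/9·λ = 16/35·(5/9)  ⇒  λ = 4/7
Then r = λ/(1−λ) = (4/7)/(3/7) = 4/3. Check: with r = 4/3, M = (0, 3/7) and [JMZ]:[ZWG] = 16/35 as required.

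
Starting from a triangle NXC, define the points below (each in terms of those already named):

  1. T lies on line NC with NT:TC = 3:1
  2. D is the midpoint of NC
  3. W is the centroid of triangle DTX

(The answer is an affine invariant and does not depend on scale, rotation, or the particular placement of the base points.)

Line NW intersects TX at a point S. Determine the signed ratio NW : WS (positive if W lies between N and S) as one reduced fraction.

NW:WS = 8

Assign N = (0, 0), X = (1, 0), C = (0, 1) — the answer is frame-independent, so this choice is without loss of generality.
1. T lies on line NC with NT:TC = 3:1 ⇒ T = (0, 3/4)
2. D is the midpoint of NC ⇒ D = (0, 1/2)
3. W is the centroid of triangle DTX ⇒ W = (1/3, 5/12)
line NW meets TX at S = (3/8, 15/32)
W = N + t·(S−N) with t = 8/9, so NW:WS = 8/9:1/9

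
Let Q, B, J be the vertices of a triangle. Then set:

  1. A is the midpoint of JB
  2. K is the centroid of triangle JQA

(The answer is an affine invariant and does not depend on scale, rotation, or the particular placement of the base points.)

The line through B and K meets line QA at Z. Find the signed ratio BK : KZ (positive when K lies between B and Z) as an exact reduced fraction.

Set Q = (0, 0), B = (1, 0), J = (0, 1); any affine frame gives the same invariant.
1. A is the midpoint of JB ⇒ A = (1/2, 1/2)
2. K is the centroid of triangle JQA ⇒ K = (1/6, 1/2)
line BK meets QA at Z = (3/8, 3/8)
K = B + t·(Z−B) with t = 4/3, so BK:KZ = 4/3:-1/3

BK:KZ = -4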